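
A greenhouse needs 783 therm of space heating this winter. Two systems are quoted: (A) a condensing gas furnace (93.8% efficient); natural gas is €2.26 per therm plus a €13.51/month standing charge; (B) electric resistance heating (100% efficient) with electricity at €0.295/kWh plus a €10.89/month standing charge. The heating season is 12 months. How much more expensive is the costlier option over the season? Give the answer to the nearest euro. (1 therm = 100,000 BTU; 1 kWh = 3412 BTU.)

€4852

Heat load = 783 therm × 100,000 = 78,300,000 BTU
Gas: input = 78,300,000 / 0.938 = 83,475,480 BTU = 834.8 therm → 834.8 × €2.26 = €1,886.55; + 12 × €13.51 standing = €2,048.67
Electric: 78,300,000 BTU / 3412 = 22,950 kWh → × €0.295 = €6,769.78; + 12 × €10.89 standing = €6,900.46
Difference = |€2,048.67 − €6,900.46| = €4,851.80 ≈ €4852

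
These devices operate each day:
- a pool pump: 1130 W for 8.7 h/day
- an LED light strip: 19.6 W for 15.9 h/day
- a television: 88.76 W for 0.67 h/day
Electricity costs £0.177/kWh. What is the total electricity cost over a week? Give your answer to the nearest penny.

£12.64

pool pump: 1130 W × 8.7 h × 7 d = 68,817 Wh = 68.82 kWh
LED light strip: 19.6 W × 15.9 h × 7 d = 2,181 Wh = 2.181 kWh
television: 88.76 W × 0.67 h × 7 d = 416 Wh = 0.4163 kWh
Total energy = 68.82 + 2.181 + 0.4163 = 71.41 kWh
Cost = 71.41 kWh × £0.177 = £12.64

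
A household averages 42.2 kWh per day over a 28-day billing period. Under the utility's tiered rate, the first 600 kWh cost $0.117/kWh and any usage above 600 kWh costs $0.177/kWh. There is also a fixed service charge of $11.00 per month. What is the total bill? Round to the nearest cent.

$184.14

Usage = 42.2 kWh/day × 28 days = 1181.6 kWh
First 600 kWh × $0.117 = $70.20
Remaining 581.6 kWh × $0.177 = $102.94
Energy charge = $173.14; + service $11.00 = $184.14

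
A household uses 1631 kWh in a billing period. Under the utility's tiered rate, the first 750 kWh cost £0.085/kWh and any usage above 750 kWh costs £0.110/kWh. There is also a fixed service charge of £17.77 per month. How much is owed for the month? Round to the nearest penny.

First 750 kWh × £0.085 = £63.75
Remaining 881 kWh × £0.110 = £96.91
Energy charge = £160.66; + service £17.77 = £178.43

£178.43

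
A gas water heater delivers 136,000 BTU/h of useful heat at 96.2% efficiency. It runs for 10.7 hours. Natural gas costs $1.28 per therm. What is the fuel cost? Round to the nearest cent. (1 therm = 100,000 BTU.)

Heat delivered = 136,000 BTU/h × 10.7 h = 1,455,200 BTU
Gas input = 1,455,200 / 0.962 = 1,512,682 BTU
= 1,512,682 / 100,000 = 15.13 therm
Cost = 15.13 × $1.28/therm = $19.36

$19.36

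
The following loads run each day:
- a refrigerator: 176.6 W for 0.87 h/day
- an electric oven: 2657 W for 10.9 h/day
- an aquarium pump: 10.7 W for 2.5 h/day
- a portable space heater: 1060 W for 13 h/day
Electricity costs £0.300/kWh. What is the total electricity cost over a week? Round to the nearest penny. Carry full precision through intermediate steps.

£90.14

refrigerator: 176.6 W × 0.87 h × 7 d = 1,075 Wh = 1.075 kWh
electric oven: 2657 W × 10.9 h × 7 d = 202,729 Wh = 202.7 kWh
aquarium pump: 10.7 W × 2.5 h × 7 d = 187 Wh = 0.1872 kWh
portable space heater: 1060 W × 13 h × 7 d = 96,460 Wh = 96.46 kWh
Total energy = 1.075 + 202.7 + 0.1872 + 96.46 = 300.5 kWh
Cost = 300.5 kWh × £0.300 = £90.14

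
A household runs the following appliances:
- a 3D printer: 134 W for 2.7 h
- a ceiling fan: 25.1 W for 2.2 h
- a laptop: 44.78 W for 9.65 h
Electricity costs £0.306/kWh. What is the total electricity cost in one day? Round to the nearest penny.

3D printer: 134 W × 2.7 h = 362 Wh = 0.3618 kWh
ceiling fan: 25.1 W × 2.2 h = 55 Wh = 0.05522 kWh
laptop: 44.78 W × 9.65 h = 432 Wh = 0.4321 kWh
Total energy = 0.3618 + 0.05522 + 0.4321 = 0.8491 kWh
Cost = 0.8491 kWh × £0.306 = £0.26

£0.26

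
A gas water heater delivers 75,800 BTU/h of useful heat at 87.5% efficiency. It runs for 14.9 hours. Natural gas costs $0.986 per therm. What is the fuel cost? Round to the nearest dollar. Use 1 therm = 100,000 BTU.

$13

Heat delivered = 75,800 BTU/h × 14.9 h = 1,129,420 BTU
Gas input = 1,129,420 / 0.875 = 1,290,766 BTU
= 1,290,766 / 100,000 = 12.91 therm
Cost = 12.91 × $0.986/therm = $12.73 ≈ $13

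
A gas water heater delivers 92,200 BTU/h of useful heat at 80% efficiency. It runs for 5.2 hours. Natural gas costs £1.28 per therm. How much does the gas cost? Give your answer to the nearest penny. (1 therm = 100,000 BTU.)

£7.67

Heat delivered = 92,200 BTU/h × 5.2 h = 479,440 BTU
Gas input = 479,440 / 0.80 = 599,300 BTU
= 599,300 / 100,000 = 5.993 therm
Cost = 5.993 × £1.28/therm = £7.67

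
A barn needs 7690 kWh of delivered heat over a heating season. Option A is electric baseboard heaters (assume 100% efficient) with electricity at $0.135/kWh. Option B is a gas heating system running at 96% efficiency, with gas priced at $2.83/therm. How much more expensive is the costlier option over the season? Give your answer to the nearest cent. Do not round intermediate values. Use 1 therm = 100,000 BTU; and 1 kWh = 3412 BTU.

$264.67

Heat load = 7690 kWh × 3412 = 26,238,280 BTU
Gas: input = 26,238,280 / 0.96 = 27,331,542 BTU = 273.3 therm → 273.3 × $2.83 = $773.48
Electric: 26,238,280 BTU / 3412 = 7,690 kWh → × $0.135 = $1,038.15
Difference = |$773.48 − $1,038.15| = $264.67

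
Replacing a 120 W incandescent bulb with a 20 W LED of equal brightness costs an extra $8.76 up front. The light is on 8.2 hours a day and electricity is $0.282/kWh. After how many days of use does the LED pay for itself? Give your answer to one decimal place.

37.9 days

Power saved = 120 − 20 = 100 W
Daily energy saved = 100 W × 8.2 h = 820 Wh = 0.82 kWh
Daily savings = 0.82 × $0.282 = $0.2312
Payback = $8.76 / $0.2312 per day = 37.88 days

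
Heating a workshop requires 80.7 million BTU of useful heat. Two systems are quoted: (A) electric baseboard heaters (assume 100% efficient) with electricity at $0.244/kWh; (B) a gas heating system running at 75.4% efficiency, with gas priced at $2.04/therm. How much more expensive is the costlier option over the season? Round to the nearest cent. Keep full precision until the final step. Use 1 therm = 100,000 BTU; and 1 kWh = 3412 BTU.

Heat load = 80.7 × 10⁶ BTU = 80,700,000 BTU
Gas: input = 80,700,000 / 0.754 = 107,029,178 BTU = 1,070 therm → 1,070 × $2.04 = $2,183.40
Electric: 80,700,000 BTU / 3412 = 23,650 kWh → × $0.244 = $5,771.04
Difference = |$2,183.40 − $5,771.04| = $3,587.65

$3587.65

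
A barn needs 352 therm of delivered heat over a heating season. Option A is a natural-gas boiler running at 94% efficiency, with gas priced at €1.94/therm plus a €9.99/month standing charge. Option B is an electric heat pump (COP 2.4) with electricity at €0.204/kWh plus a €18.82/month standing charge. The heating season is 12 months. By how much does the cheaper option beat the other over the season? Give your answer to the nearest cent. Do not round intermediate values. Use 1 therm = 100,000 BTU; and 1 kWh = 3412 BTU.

Heat load = 352 therm × 100,000 = 35,200,000 BTU
Gas: input = 35,200,000 / 0.94 = 37,446,809 BTU = 374.5 therm → 374.5 × €1.94 = €726.47; + 12 × €9.99 standing = €846.35
Heat pump: 35,200,000 BTU / 3412 = 10,320 kWh heat; / 2.4 = 4,299 kWh in → × €0.204 = €876.91; + 12 × €18.82 standing = €1,102.75
Difference = |€846.35 − €1,102.75| = €256.40

€256.40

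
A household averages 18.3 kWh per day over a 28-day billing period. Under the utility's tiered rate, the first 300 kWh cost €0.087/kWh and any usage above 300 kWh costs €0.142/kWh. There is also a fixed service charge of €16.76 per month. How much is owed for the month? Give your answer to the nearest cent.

Usage = 18.3 kWh/day × 28 days = 512.4 kWh
First 300 kWh × €0.087 = €26.10
Remaining 212.4 kWh × €0.142 = €30.16
Energy charge = €56.26; + service €16.76 = €73.02

€73.02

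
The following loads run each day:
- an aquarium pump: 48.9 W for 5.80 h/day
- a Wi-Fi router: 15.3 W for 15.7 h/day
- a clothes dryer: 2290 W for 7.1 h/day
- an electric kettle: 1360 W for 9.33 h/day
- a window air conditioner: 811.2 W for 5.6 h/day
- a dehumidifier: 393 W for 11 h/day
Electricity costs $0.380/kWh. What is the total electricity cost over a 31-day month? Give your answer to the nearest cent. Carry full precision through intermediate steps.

$451.61

aquarium pump: 48.9 W × 5.80 h × 31 d = 8,792 Wh = 8.792 kWh
Wi-Fi router: 15.3 W × 15.7 h × 31 d = 7,447 Wh = 7.447 kWh
clothes dryer: 2290 W × 7.1 h × 31 d = 504,029 Wh = 504 kWh
electric kettle: 1360 W × 9.33 h × 31 d = 393,353 Wh = 393.4 kWh
window air conditioner: 811.2 W × 5.6 h × 31 d = 140,824 Wh = 140.8 kWh
dehumidifier: 393 W × 11 h × 31 d = 134,013 Wh = 134 kWh
Total energy = 8.792 + 7.447 + 504 + 393.4 + 140.8 + 134 = 1,188 kWh
Cost = 1,188 kWh × $0.380 = $451.61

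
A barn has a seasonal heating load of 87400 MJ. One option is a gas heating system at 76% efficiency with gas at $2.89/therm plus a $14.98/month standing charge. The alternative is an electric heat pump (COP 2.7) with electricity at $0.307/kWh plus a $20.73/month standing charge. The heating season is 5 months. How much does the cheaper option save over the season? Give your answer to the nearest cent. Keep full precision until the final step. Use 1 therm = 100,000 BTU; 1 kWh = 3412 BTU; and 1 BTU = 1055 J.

$360.75

Heat load = 87400 MJ = 87,400,000,000 J / 1055 = 82,843,602 BTU
Gas: input = 82,843,602 / 0.76 = 109,004,739 BTU = 1,090 therm → 1,090 × $2.89 = $3,150.24; + 5 × $14.98 standing = $3,225.14
Heat pump: 82,843,602 BTU / 3412 = 24,280 kWh heat; / 2.7 = 8,993 kWh in → × $0.307 = $2,760.73; + 5 × $20.73 standing = $2,864.38
Difference = |$3,225.14 − $2,864.38| = $360.75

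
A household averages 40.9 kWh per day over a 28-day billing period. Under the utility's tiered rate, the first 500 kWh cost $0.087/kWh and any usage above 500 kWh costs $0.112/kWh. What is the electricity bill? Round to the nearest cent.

Usage = 40.9 kWh/day × 28 days = 1145.2 kWh
First 500 kWh × $0.087 = $43.50
Remaining 645.2 kWh × $0.112 = $72.26
Total = $115.76

$115.76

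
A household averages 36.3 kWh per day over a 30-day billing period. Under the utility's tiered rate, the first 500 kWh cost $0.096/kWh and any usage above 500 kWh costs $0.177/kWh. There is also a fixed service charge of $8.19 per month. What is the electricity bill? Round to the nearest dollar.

$160

Usage = 36.3 kWh/day × 30 days = 1089 kWh
First 500 kWh × $0.096 = $48.00
Remaining 589 kWh × $0.177 = $104.25
Energy charge = $152.25; + service $8.19 = $160.44 ≈ $160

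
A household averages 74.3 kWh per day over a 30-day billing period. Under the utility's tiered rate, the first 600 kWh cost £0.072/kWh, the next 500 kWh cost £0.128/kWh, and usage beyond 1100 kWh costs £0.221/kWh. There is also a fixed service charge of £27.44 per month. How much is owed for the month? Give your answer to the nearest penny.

Usage = 74.3 kWh/day × 30 days = 2229 kWh
First 600 kWh × £0.072 = £43.20
Next 500 kWh × £0.128 = £64.00
Remaining 1129 kWh × £0.221 = £249.51
Energy charge = £356.71; + service £27.44 = £384.15

£384.15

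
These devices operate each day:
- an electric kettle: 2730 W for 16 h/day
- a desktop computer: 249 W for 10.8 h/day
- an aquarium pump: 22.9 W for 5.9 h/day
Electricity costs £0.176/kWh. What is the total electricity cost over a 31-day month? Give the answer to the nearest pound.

electric kettle: 2730 W × 16 h × 31 d = 1,354,080 Wh = 1,354 kWh
desktop computer: 249 W × 10.8 h × 31 d = 83,365 Wh = 83.37 kWh
aquarium pump: 22.9 W × 5.9 h × 31 d = 4,188 Wh = 4.188 kWh
Total energy = 1,354 + 83.37 + 4.188 = 1,442 kWh
Cost = 1,442 kWh × £0.176 = £253.73 ≈ £254

£254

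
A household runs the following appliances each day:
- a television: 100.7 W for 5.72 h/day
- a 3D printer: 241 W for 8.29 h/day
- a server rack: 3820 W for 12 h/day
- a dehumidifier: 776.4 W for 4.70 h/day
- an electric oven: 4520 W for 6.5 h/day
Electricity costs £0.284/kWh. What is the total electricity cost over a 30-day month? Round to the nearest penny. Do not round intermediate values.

£693.89

television: 100.7 W × 5.72 h × 30 d = 17,280 Wh = 17.28 kWh
3D printer: 241 W × 8.29 h × 30 d = 59,937 Wh = 59.94 kWh
server rack: 3820 W × 12 h × 30 d = 1,375,200 Wh = 1,375 kWh
dehumidifier: 776.4 W × 4.70 h × 30 d = 109,472 Wh = 109.5 kWh
electric oven: 4520 W × 6.5 h × 30 d = 881,400 Wh = 881.4 kWh
Total energy = 17.28 + 59.94 + 1,375 + 109.5 + 881.4 = 2,443 kWh
Cost = 2,443 kWh × £0.284 = £693.89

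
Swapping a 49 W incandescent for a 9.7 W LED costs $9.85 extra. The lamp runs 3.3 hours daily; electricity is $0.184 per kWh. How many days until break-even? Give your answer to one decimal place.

412.8 days

Power saved = 49 − 9.7 = 39.3 W
Daily energy saved = 39.3 W × 3.3 h = 129.7 Wh = 0.12969 kWh
Daily savings = 0.12969 × $0.184 = $0.0239
Payback = $9.85 / $0.0239 per day = 412.8 days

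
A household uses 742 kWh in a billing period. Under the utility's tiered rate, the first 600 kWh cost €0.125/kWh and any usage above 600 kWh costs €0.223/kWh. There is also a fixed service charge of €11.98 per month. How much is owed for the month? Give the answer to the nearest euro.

€119

First 600 kWh × €0.125 = €75.00
Remaining 142 kWh × €0.223 = €31.67
Energy charge = €106.67; + service €11.98 = €118.65 ≈ €119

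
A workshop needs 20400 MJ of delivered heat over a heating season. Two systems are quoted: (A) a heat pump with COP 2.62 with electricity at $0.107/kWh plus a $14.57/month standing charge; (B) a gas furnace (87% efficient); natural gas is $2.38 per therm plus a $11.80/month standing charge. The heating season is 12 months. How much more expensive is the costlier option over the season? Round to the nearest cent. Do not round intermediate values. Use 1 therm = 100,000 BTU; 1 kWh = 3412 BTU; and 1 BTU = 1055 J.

$264.29

Heat load = 20400 MJ = 20,400,000,000 J / 1055 = 19,336,493 BTU
Gas: input = 19,336,493 / 0.87 = 22,225,854 BTU = 222.3 therm → 222.3 × $2.38 = $528.98; + 12 × $11.80 standing = $670.58
Heat pump: 19,336,493 BTU / 3412 = 5,667 kWh heat; / 2.62 = 2,163 kWh in → × $0.107 = $231.45; + 12 × $14.57 standing = $406.29
Difference = |$670.58 − $406.29| = $264.29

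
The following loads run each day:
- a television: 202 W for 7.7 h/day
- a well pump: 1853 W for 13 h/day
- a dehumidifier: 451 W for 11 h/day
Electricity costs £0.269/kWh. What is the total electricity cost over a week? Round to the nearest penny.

television: 202 W × 7.7 h × 7 d = 10,888 Wh = 10.89 kWh
well pump: 1853 W × 13 h × 7 d = 168,623 Wh = 168.6 kWh
dehumidifier: 451 W × 11 h × 7 d = 34,727 Wh = 34.73 kWh
Total energy = 10.89 + 168.6 + 34.73 = 214.2 kWh
Cost = 214.2 kWh × £0.269 = £57.63

£57.63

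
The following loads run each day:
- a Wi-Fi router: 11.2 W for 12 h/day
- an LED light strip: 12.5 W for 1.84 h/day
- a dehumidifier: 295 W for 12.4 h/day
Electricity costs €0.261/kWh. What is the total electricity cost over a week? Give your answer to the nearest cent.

€6.97

Wi-Fi router: 11.2 W × 12 h × 7 d = 941 Wh = 0.9408 kWh
LED light strip: 12.5 W × 1.84 h × 7 d = 161 Wh = 0.161 kWh
dehumidifier: 295 W × 12.4 h × 7 d = 25,606 Wh = 25.61 kWh
Total energy = 0.9408 + 0.161 + 25.61 = 26.71 kWh
Cost = 26.71 kWh × €0.261 = €6.97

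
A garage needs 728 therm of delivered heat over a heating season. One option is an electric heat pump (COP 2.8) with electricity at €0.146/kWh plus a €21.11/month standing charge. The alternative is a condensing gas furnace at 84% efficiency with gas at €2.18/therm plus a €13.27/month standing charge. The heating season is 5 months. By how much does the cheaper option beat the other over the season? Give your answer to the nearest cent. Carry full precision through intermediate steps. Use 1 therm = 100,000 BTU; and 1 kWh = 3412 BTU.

€737.59

Heat load = 728 therm × 100,000 = 72,800,000 BTU
Gas: input = 72,800,000 / 0.84 = 86,666,667 BTU = 866.7 therm → 866.7 × €2.18 = €1,889.33; + 5 × €13.27 standing = €1,955.68
Heat pump: 72,800,000 BTU / 3412 = 21,340 kWh heat; / 2.8 = 7,620 kWh in → × €0.146 = €1,112.54; + 5 × €21.11 standing = €1,218.09
Difference = |€1,955.68 − €1,218.09| = €737.59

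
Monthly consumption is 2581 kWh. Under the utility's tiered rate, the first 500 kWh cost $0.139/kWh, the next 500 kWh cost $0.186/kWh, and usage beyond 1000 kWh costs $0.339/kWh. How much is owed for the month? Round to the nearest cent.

$698.46

First 500 kWh × $0.139 = $69.50
Next 500 kWh × $0.186 = $93.00
Remaining 1581 kWh × $0.339 = $535.96
Total = $698.46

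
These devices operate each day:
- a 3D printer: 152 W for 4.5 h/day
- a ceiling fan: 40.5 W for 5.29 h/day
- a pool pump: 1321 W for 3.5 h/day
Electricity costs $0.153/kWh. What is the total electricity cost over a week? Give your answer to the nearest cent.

$5.91

3D printer: 152 W × 4.5 h × 7 d = 4,788 Wh = 4.788 kWh
ceiling fan: 40.5 W × 5.29 h × 7 d = 1,500 Wh = 1.5 kWh
pool pump: 1321 W × 3.5 h × 7 d = 32,364 Wh = 32.36 kWh
Total energy = 4.788 + 1.5 + 32.36 = 38.65 kWh
Cost = 38.65 kWh × $0.153 = $5.91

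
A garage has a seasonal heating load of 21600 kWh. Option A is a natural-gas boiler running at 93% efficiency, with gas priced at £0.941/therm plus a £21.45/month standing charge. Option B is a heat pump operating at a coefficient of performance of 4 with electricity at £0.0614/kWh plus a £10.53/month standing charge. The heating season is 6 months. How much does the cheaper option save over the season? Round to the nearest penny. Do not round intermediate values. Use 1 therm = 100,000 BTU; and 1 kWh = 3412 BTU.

£479.67

Heat load = 21600 kWh × 3412 = 73,699,200 BTU
Gas: input = 73,699,200 / 0.93 = 79,246,452 BTU = 792.5 therm → 792.5 × £0.941 = £745.71; + 6 × £21.45 standing = £874.41
Heat pump: 73,699,200 BTU / 3412 = 21,600 kWh heat; / 4 = 5,400 kWh in → × £0.0614 = £331.56; + 6 × £10.53 standing = £394.74
Difference = |£874.41 − £394.74| = £479.67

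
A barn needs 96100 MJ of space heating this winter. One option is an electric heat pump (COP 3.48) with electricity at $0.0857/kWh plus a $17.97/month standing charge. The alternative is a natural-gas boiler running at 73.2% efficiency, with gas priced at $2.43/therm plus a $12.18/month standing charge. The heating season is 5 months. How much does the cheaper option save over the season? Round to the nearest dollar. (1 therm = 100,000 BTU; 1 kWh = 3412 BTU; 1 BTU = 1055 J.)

Heat load = 96100 MJ = 96,100,000,000 J / 1055 = 91,090,047 BTU
Gas: input = 91,090,047 / 0.732 = 124,439,955 BTU = 1,244 therm → 1,244 × $2.43 = $3,023.89; + 5 × $12.18 standing = $3,084.79
Heat pump: 91,090,047 BTU / 3412 = 26,700 kWh heat; / 3.48 = 7,672 kWh in → × $0.0857 = $657.45; + 5 × $17.97 standing = $747.30
Difference = |$3,084.79 − $747.30| = $2,337.49 ≈ $2337

$2337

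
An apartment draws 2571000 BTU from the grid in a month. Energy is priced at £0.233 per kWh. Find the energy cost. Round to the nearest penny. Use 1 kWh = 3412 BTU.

£175.57

2571000 BTU × (0.00029308 kWh/BTU) = 753.5 kWh
Cost = 753.5 kWh × £0.233/kWh = £175.57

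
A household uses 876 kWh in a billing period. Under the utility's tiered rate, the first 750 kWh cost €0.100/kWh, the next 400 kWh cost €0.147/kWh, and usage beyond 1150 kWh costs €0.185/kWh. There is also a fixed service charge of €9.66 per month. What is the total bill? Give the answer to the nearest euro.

€103

First 750 kWh × €0.100 = €75.00
Next 126 kWh × €0.147 = €18.52
Remaining tier: 0 kWh (not reached)
Energy charge = €93.52; + service €9.66 = €103.18 ≈ €103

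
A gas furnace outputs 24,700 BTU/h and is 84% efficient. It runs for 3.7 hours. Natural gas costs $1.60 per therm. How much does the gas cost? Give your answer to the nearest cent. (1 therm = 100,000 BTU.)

$1.74

Heat delivered = 24,700 BTU/h × 3.7 h = 91,390 BTU
Gas input = 91,390 / 0.840 = 108,798 BTU
= 108,798 / 100,000 = 1.088 therm
Cost = 1.088 × $1.60/therm = $1.74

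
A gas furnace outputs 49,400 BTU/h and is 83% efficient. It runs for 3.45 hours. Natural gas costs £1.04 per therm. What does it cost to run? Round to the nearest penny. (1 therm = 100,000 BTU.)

£2.14

Heat delivered = 49,400 BTU/h × 3.45 h = 170,430 BTU
Gas input = 170,430 / 0.83 = 205,337 BTU
= 205,337 / 100,000 = 2.053 therm
Cost = 2.053 × £1.04/therm = £2.14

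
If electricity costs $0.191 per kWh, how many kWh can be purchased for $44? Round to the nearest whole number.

$44 / $0.191 per kWh = 230.4 kWh

230 kWh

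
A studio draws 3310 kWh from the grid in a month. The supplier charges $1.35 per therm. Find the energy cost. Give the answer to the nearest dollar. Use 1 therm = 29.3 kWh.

$153

3310 kWh × (0.03413 therm/kWh) = 113 therm
Cost = 113 therm × $1.35/therm = $152.51 ≈ $153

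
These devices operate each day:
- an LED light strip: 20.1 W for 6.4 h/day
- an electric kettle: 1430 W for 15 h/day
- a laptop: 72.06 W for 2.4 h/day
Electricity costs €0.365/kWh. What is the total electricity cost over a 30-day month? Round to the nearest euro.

€238

LED light strip: 20.1 W × 6.4 h × 30 d = 3,859 Wh = 3.859 kWh
electric kettle: 1430 W × 15 h × 30 d = 643,500 Wh = 643.5 kWh
laptop: 72.06 W × 2.4 h × 30 d = 5,188 Wh = 5.188 kWh
Total energy = 3.859 + 643.5 + 5.188 = 652.5 kWh
Cost = 652.5 kWh × €0.365 = €238.18 ≈ €238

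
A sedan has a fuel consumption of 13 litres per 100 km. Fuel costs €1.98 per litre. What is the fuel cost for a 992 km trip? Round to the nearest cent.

Fuel = 13 L/100 km × 992 km / 100 = 129 L
Cost = 129 L × €1.98/L = €255.34

€255.34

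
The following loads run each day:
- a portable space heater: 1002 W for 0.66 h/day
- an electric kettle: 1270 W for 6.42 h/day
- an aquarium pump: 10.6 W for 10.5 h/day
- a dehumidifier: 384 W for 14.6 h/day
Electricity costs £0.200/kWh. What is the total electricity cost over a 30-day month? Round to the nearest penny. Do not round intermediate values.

£87.19

portable space heater: 1002 W × 0.66 h × 30 d = 19,840 Wh = 19.84 kWh
electric kettle: 1270 W × 6.42 h × 30 d = 244,602 Wh = 244.6 kWh
aquarium pump: 10.6 W × 10.5 h × 30 d = 3,339 Wh = 3.339 kWh
dehumidifier: 384 W × 14.6 h × 30 d = 168,192 Wh = 168.2 kWh
Total energy = 19.84 + 244.6 + 3.339 + 168.2 = 436 kWh
Cost = 436 kWh × £0.200 = £87.19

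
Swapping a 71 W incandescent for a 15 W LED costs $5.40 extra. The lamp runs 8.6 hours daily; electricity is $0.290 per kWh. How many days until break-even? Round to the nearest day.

Power saved = 71 − 15 = 56 W
Daily energy saved = 56 W × 8.6 h = 481.6 Wh = 0.4816 kWh
Daily savings = 0.4816 × $0.290 = $0.1397
Payback = $5.40 / $0.1397 per day = 38.66 days

39 days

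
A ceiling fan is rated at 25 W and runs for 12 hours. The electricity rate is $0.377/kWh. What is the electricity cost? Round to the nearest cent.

Energy = 25 W × 12 h = 300 Wh = 0.3 kWh
Cost = 0.3 kWh × $0.377/kWh = $0.11

$0.11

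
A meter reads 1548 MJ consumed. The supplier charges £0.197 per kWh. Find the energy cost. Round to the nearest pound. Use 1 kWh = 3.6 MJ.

1548 MJ × (0.27778 kWh/MJ) = 430 kWh
Cost = 430 kWh × £0.197/kWh = £84.71 ≈ £85

£85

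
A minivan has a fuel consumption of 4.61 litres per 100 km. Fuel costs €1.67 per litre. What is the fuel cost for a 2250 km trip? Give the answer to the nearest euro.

Fuel = 4.61 L/100 km × 2250 km / 100 = 103.7 L
Cost = 103.7 L × €1.67/L = €173.22 ≈ €173

€173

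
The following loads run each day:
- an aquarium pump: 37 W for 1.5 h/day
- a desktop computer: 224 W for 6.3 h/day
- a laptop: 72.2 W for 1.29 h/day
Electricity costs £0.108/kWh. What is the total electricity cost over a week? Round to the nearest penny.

£1.18

aquarium pump: 37 W × 1.5 h × 7 d = 388 Wh = 0.3885 kWh
desktop computer: 224 W × 6.3 h × 7 d = 9,878 Wh = 9.878 kWh
laptop: 72.2 W × 1.29 h × 7 d = 652 Wh = 0.652 kWh
Total energy = 0.3885 + 9.878 + 0.652 = 10.92 kWh
Cost = 10.92 kWh × £0.108 = £1.18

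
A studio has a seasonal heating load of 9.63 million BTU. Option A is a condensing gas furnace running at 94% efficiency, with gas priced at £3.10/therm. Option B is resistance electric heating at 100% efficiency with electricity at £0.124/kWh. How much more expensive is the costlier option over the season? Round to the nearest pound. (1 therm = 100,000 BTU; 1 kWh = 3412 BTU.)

£32

Heat load = 9.63 × 10⁶ BTU = 9,630,000 BTU
Gas: input = 9,630,000 / 0.94 = 10,244,681 BTU = 102.4 therm → 102.4 × £3.10 = £317.59
Electric: 9,630,000 BTU / 3412 = 2,822 kWh → × £0.124 = £349.98
Difference = |£317.59 − £349.98| = £32.39 ≈ £32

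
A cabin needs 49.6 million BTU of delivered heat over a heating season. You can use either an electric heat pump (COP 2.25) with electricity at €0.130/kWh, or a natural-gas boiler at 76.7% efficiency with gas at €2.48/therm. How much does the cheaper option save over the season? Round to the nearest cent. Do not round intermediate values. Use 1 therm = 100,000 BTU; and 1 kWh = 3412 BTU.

€763.84

Heat load = 49.6 × 10⁶ BTU = 49,600,000 BTU
Gas: input = 49,600,000 / 0.767 = 64,667,536 BTU = 646.7 therm → 646.7 × €2.48 = €1,603.75
Heat pump: 49,600,000 BTU / 3412 = 14,540 kWh heat; / 2.25 = 6,461 kWh in → × €0.130 = €839.91
Difference = |€1,603.75 − €839.91| = €763.84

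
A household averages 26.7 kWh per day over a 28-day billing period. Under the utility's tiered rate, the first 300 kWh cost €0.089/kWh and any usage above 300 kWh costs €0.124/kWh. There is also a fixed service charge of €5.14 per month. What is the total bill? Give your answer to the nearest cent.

Usage = 26.7 kWh/day × 28 days = 747.6 kWh
First 300 kWh × €0.089 = €26.70
Remaining 447.6 kWh × €0.124 = €55.50
Energy charge = €82.20; + service €5.14 = €87.34

€87.34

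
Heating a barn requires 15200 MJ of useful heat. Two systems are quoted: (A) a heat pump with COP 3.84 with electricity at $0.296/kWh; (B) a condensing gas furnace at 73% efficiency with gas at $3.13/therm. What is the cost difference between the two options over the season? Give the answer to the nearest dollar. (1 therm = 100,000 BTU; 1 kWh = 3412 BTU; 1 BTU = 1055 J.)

Heat load = 15200 MJ = 15,200,000,000 J / 1055 = 14,407,583 BTU
Gas: input = 14,407,583 / 0.73 = 19,736,415 BTU = 197.4 therm → 197.4 × $3.13 = $617.75
Heat pump: 14,407,583 BTU / 3412 = 4,223 kWh heat; / 3.84 = 1,100 kWh in → × $0.296 = $325.49
Difference = |$617.75 − $325.49| = $292.26 ≈ $292

$292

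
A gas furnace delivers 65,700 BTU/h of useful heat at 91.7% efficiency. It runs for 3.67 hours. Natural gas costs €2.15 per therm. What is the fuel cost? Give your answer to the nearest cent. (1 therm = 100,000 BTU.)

€5.65

Heat delivered = 65,700 BTU/h × 3.67 h = 241,119 BTU
Gas input = 241,119 / 0.917 = 262,943 BTU
= 262,943 / 100,000 = 2.629 therm
Cost = 2.629 × €2.15/therm = €5.65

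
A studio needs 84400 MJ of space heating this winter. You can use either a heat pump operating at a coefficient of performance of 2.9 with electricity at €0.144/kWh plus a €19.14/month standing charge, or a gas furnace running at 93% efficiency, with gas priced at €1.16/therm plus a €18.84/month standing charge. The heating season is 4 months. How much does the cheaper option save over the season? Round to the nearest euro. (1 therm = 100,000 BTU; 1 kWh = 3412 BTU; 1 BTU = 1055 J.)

Heat load = 84400 MJ = 84,400,000,000 J / 1055 = 80,000,000 BTU
Gas: input = 80,000,000 / 0.93 = 86,021,505 BTU = 860.2 therm → 860.2 × €1.16 = €997.85; + 4 × €18.84 standing = €1,073.21
Heat pump: 80,000,000 BTU / 3412 = 23,450 kWh heat; / 2.9 = 8,085 kWh in → × €0.144 = €1,164.25; + 4 × €19.14 standing = €1,240.81
Difference = |€1,073.21 − €1,240.81| = €167.60 ≈ €168

€168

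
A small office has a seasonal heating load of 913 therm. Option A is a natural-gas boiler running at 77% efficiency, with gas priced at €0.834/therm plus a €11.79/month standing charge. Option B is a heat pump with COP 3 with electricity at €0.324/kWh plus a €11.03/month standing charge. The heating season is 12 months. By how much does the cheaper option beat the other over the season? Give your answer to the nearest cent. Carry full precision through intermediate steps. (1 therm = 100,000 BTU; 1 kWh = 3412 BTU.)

Heat load = 913 therm × 100,000 = 91,300,000 BTU
Gas: input = 91,300,000 / 0.77 = 118,571,429 BTU = 1,186 therm → 1,186 × €0.834 = €988.89; + 12 × €11.79 standing = €1,130.37
Heat pump: 91,300,000 BTU / 3412 = 26,760 kWh heat; / 3 = 8,919 kWh in → × €0.324 = €2,889.92; + 12 × €11.03 standing = €3,022.28
Difference = |€1,130.37 − €3,022.28| = €1,891.91

€1891.91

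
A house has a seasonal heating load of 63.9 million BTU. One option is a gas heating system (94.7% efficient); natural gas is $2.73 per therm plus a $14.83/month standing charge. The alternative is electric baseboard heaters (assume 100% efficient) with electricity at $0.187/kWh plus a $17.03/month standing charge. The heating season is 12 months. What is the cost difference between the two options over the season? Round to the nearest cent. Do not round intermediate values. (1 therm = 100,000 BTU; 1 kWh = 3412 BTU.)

Heat load = 63.9 × 10⁶ BTU = 63,900,000 BTU
Gas: input = 63,900,000 / 0.947 = 67,476,241 BTU = 674.8 therm → 674.8 × $2.73 = $1,842.10; + 12 × $14.83 standing = $2,020.06
Electric: 63,900,000 BTU / 3412 = 18,730 kWh → × $0.187 = $3,502.14; + 12 × $17.03 standing = $3,706.50
Difference = |$2,020.06 − $3,706.50| = $1,686.44

$1686.44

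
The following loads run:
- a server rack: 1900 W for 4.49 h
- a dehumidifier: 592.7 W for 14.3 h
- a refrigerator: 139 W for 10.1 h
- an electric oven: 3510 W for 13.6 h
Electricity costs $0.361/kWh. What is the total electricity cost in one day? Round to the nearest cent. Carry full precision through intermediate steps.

$23.88

server rack: 1900 W × 4.49 h = 8,531 Wh = 8.531 kWh
dehumidifier: 592.7 W × 14.3 h = 8,476 Wh = 8.476 kWh
refrigerator: 139 W × 10.1 h = 1,404 Wh = 1.404 kWh
electric oven: 3510 W × 13.6 h = 47,736 Wh = 47.74 kWh
Total energy = 8.531 + 8.476 + 1.404 + 47.74 = 66.15 kWh
Cost = 66.15 kWh × $0.361 = $23.88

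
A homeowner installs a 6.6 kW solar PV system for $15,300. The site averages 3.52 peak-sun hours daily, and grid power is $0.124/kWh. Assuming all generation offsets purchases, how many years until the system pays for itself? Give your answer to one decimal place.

14.6 years

Daily generation = 6.6 kW × 3.52 h = 23.23 kWh
Annual generation = 23.23 × 365 = 8479.7 kWh
Annual savings = 8479.7 × $0.124 = $1,051.48
Payback = $15,300 / $1,051.48 = 14.6 years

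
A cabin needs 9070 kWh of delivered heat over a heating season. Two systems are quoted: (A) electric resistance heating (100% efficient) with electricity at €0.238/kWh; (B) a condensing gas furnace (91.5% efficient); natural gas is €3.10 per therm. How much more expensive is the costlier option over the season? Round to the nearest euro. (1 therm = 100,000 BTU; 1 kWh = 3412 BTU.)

Heat load = 9070 kWh × 3412 = 30,946,840 BTU
Gas: input = 30,946,840 / 0.915 = 33,821,683 BTU = 338.2 therm → 338.2 × €3.10 = €1,048.47
Electric: 30,946,840 BTU / 3412 = 9,070 kWh → × €0.238 = €2,158.66
Difference = |€1,048.47 − €2,158.66| = €1,110.19 ≈ €1110

€1110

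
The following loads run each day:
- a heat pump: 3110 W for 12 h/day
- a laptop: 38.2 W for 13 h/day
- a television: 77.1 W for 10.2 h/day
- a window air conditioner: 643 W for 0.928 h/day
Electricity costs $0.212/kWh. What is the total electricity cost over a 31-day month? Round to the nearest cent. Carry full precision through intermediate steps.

heat pump: 3110 W × 12 h × 31 d = 1,156,920 Wh = 1,157 kWh
laptop: 38.2 W × 13 h × 31 d = 15,395 Wh = 15.39 kWh
television: 77.1 W × 10.2 h × 31 d = 24,379 Wh = 24.38 kWh
window air conditioner: 643 W × 0.928 h × 31 d = 18,498 Wh = 18.5 kWh
Total energy = 1,157 + 15.39 + 24.38 + 18.5 = 1,215 kWh
Cost = 1,215 kWh × $0.212 = $257.62

$257.62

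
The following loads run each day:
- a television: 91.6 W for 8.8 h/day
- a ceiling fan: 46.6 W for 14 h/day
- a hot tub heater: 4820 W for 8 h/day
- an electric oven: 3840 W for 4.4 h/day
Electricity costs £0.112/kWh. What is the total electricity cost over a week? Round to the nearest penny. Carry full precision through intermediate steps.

£44.62

television: 91.6 W × 8.8 h × 7 d = 5,643 Wh = 5.643 kWh
ceiling fan: 46.6 W × 14 h × 7 d = 4,567 Wh = 4.567 kWh
hot tub heater: 4820 W × 8 h × 7 d = 269,920 Wh = 269.9 kWh
electric oven: 3840 W × 4.4 h × 7 d = 118,272 Wh = 118.3 kWh
Total energy = 5.643 + 4.567 + 269.9 + 118.3 = 398.4 kWh
Cost = 398.4 kWh × £0.112 = £44.62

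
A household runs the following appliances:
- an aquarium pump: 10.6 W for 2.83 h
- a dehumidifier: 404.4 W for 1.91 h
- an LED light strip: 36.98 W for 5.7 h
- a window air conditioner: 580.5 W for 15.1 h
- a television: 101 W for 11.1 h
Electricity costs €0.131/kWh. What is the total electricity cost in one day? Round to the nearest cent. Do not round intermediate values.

€1.43

aquarium pump: 10.6 W × 2.83 h = 30 Wh = 0.03 kWh
dehumidifier: 404.4 W × 1.91 h = 772 Wh = 0.7724 kWh
LED light strip: 36.98 W × 5.7 h = 211 Wh = 0.2108 kWh
window air conditioner: 580.5 W × 15.1 h = 8,766 Wh = 8.766 kWh
television: 101 W × 11.1 h = 1,121 Wh = 1.121 kWh
Total energy = 0.03 + 0.7724 + 0.2108 + 8.766 + 1.121 = 10.9 kWh
Cost = 10.9 kWh × €0.131 = €1.43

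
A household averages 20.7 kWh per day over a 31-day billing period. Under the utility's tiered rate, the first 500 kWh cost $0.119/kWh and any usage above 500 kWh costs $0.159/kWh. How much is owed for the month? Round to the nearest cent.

$82.03

Usage = 20.7 kWh/day × 31 days = 641.7 kWh
First 500 kWh × $0.119 = $59.50
Remaining 141.7 kWh × $0.159 = $22.53
Total = $82.03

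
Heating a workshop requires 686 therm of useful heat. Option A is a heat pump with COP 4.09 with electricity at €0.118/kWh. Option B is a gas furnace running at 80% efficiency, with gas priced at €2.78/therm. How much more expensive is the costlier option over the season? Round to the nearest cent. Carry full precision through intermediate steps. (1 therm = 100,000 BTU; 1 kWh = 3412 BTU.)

Heat load = 686 therm × 100,000 = 68,600,000 BTU
Gas: input = 68,600,000 / 0.80 = 85,750,000 BTU = 857.5 therm → 857.5 × €2.78 = €2,383.85
Heat pump: 68,600,000 BTU / 3412 = 20,110 kWh heat; / 4.09 = 4,916 kWh in → × €0.118 = €580.06
Difference = |€2,383.85 − €580.06| = €1,803.79

€1803.79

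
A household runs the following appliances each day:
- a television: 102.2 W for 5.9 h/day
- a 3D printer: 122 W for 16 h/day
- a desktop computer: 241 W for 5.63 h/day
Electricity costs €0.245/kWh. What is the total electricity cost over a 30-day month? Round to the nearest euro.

television: 102.2 W × 5.9 h × 30 d = 18,089 Wh = 18.09 kWh
3D printer: 122 W × 16 h × 30 d = 58,560 Wh = 58.56 kWh
desktop computer: 241 W × 5.63 h × 30 d = 40,705 Wh = 40.7 kWh
Total energy = 18.09 + 58.56 + 40.7 = 117.4 kWh
Cost = 117.4 kWh × €0.245 = €28.75 ≈ €29

€29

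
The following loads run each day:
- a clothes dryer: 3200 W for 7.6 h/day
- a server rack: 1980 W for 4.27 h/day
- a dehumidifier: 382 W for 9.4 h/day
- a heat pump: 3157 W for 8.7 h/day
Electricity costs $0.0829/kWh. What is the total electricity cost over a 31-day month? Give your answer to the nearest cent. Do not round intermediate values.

$164.04

clothes dryer: 3200 W × 7.6 h × 31 d = 753,920 Wh = 753.9 kWh
server rack: 1980 W × 4.27 h × 31 d = 262,093 Wh = 262.1 kWh
dehumidifier: 382 W × 9.4 h × 31 d = 111,315 Wh = 111.3 kWh
heat pump: 3157 W × 8.7 h × 31 d = 851,443 Wh = 851.4 kWh
Total energy = 753.9 + 262.1 + 111.3 + 851.4 = 1,979 kWh
Cost = 1,979 kWh × $0.0829 = $164.04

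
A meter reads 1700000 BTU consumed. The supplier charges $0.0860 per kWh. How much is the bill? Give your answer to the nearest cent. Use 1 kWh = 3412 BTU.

1700000 BTU × (0.00029308 kWh/BTU) = 498.2 kWh
Cost = 498.2 kWh × $0.0860/kWh = $42.85

$42.85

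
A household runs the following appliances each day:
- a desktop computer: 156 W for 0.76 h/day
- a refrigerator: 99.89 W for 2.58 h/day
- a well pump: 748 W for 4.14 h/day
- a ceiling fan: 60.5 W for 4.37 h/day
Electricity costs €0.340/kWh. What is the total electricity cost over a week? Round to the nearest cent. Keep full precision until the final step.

€8.89

desktop computer: 156 W × 0.76 h × 7 d = 830 Wh = 0.8299 kWh
refrigerator: 99.89 W × 2.58 h × 7 d = 1,804 Wh = 1.804 kWh
well pump: 748 W × 4.14 h × 7 d = 21,677 Wh = 21.68 kWh
ceiling fan: 60.5 W × 4.37 h × 7 d = 1,851 Wh = 1.851 kWh
Total energy = 0.8299 + 1.804 + 21.68 + 1.851 = 26.16 kWh
Cost = 26.16 kWh × €0.340 = €8.89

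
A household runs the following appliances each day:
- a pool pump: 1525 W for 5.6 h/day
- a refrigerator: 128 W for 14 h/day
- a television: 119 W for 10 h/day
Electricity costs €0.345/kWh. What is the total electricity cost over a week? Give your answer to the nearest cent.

pool pump: 1525 W × 5.6 h × 7 d = 59,780 Wh = 59.78 kWh
refrigerator: 128 W × 14 h × 7 d = 12,544 Wh = 12.54 kWh
television: 119 W × 10 h × 7 d = 8,330 Wh = 8.33 kWh
Total energy = 59.78 + 12.54 + 8.33 = 80.65 kWh
Cost = 80.65 kWh × €0.345 = €27.83

€27.83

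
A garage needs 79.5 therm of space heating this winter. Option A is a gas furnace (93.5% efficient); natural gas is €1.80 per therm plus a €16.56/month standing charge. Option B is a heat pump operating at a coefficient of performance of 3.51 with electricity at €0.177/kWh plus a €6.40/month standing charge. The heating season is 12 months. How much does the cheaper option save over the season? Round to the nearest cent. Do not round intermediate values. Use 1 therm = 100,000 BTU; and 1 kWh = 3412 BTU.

Heat load = 79.5 therm × 100,000 = 7,950,000 BTU
Gas: input = 7,950,000 / 0.935 = 8,502,674 BTU = 85.03 therm → 85.03 × €1.80 = €153.05; + 12 × €16.56 standing = €351.77
Heat pump: 7,950,000 BTU / 3412 = 2,330 kWh heat; / 3.51 = 663.8 kWh in → × €0.177 = €117.50; + 12 × €6.40 standing = €194.30
Difference = |€351.77 − €194.30| = €157.47

€157.47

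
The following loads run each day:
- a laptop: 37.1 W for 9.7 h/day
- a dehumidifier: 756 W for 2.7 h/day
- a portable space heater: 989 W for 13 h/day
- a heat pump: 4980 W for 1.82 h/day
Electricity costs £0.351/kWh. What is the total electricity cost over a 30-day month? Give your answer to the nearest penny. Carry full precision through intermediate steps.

£256.11

laptop: 37.1 W × 9.7 h × 30 d = 10,796 Wh = 10.8 kWh
dehumidifier: 756 W × 2.7 h × 30 d = 61,236 Wh = 61.24 kWh
portable space heater: 989 W × 13 h × 30 d = 385,710 Wh = 385.7 kWh
heat pump: 4980 W × 1.82 h × 30 d = 271,908 Wh = 271.9 kWh
Total energy = 10.8 + 61.24 + 385.7 + 271.9 = 729.7 kWh
Cost = 729.7 kWh × £0.351 = £256.11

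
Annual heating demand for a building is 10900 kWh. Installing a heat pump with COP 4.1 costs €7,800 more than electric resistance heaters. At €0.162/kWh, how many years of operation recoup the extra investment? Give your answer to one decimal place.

5.8 years

Resistance: 10900 kWh × €0.162 = €1,765.80/yr
Heat pump: 10900 / 4.1 = 2659 kWh in → × €0.162 = €430.68/yr
Annual savings = €1,335.12
Payback = €7,800 / €1,335.12 = 5.84 years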